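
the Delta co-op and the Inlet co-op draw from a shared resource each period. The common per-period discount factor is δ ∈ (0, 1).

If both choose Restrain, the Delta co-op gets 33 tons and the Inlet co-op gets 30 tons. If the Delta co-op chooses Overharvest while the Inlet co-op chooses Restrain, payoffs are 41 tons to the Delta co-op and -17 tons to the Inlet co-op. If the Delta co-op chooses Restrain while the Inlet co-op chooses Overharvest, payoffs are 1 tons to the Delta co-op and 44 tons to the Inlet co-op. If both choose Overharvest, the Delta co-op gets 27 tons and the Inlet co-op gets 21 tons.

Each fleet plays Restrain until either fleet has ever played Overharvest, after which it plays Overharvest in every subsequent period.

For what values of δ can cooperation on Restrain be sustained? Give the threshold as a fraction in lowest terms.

14/23

the Delta co-op's threshold: (41−33)/(41−27) = 4/7.
the Inlet co-op's threshold: (44−30)/(44−21) = 14/23.
4/7 < 14/23, so the Inlet co-op binds and δ* = 14/23.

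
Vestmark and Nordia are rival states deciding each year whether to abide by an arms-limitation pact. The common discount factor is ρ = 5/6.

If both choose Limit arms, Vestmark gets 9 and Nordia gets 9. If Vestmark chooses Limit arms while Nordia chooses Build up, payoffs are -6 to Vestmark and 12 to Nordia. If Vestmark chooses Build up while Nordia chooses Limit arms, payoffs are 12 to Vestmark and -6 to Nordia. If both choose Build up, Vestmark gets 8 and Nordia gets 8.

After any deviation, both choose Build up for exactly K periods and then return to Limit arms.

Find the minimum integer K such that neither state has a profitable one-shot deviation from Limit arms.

6

Need Σ_{k=1}^{K} ρ^k ≥ (12−9)/(9−8) = 3.0000 at ρ = 5/6.
At K = 5 the sum is 2.9906 < 3.0000; at K = 6 it is 3.3255 ≥ 3.0000.
So the minimum punishment length is K = 6.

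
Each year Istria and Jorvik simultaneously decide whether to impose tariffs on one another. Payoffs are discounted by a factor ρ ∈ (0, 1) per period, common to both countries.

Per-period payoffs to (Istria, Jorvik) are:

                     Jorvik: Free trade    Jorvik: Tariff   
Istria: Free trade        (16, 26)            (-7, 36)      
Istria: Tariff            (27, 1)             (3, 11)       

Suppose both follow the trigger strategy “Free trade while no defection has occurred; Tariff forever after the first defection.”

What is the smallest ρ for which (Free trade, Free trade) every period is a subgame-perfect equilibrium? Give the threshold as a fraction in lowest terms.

Istria's threshold: (27−16)/(27−3) = 11/24.
Jorvik's threshold: (36−26)/(36−11) = 2/5.
11/24 > 2/5, so Istria binds and ρ* = 11/24.

11/24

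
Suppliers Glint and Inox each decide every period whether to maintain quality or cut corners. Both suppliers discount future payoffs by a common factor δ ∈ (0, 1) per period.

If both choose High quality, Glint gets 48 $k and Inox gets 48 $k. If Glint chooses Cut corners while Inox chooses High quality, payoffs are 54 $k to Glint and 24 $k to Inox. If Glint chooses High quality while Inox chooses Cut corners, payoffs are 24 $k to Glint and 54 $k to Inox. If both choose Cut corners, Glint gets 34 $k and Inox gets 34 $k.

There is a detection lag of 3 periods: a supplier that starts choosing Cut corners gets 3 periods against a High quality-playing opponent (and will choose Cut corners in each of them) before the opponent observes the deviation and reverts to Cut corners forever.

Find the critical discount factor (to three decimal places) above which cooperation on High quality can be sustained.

0.669

Deviating for the 3 undetected periods gains 54−48 = 6 per period over cooperation, then loses 48−34 = 14 per period forever once punishment starts.
Gain: 6(1 + δ + … + δ^2); loss: 14·δ^3/(1−δ).
No profitable deviation ⇔ 6(1−δ^3) ≤ 14·δ^3, i.e. δ^3 ≥ 6/(6+14) = 3/10.
Hence δ ≥ (3/10)^(1/3) ≈ 0.669.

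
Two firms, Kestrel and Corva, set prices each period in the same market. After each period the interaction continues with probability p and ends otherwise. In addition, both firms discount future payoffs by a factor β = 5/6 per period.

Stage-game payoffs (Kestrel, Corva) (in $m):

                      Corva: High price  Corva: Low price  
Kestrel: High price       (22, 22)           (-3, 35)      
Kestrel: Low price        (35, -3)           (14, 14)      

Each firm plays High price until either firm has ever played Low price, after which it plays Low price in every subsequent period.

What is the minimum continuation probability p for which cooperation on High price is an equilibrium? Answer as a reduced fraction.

26/35

With continuation probability p and discount β, the effective per-period discount factor is βp.
Grim-trigger IC: βp ≥ (35−22)/(35−14) = 13/21.
So p ≥ (13/21)/(5/6) = 26/35.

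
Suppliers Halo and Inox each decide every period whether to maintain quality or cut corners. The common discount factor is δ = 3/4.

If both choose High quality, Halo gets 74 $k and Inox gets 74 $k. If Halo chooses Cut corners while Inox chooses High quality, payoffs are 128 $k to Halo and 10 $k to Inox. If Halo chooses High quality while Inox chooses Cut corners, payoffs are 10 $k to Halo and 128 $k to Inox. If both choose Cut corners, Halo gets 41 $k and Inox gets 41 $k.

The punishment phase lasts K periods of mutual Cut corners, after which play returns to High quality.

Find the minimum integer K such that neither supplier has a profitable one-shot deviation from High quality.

3

IC: δ(1−δ^K)/(1−δ) ≥ (128−74)/(74−41) = 18/11.
With δ = 3/4: need 1 − δ^K ≥ 18/11·(1−3/4)/(3/4), i.e. δ^K ≤ 0.4545.
Since (3/4)^2 = 0.5625 and (3/4)^3 = 0.4219, the smallest such K is 3.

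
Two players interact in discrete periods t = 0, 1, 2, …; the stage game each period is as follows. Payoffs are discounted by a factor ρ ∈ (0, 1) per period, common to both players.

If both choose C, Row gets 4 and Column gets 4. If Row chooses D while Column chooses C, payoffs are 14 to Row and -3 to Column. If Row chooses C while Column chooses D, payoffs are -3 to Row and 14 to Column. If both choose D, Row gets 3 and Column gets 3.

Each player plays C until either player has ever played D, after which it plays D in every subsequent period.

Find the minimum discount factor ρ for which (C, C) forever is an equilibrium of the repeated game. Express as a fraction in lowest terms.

4/(1−ρ) ≥ 14 + 3ρ/(1−ρ)
4 ≥ 14 − 11ρ
ρ ≥ 10/11.

10/11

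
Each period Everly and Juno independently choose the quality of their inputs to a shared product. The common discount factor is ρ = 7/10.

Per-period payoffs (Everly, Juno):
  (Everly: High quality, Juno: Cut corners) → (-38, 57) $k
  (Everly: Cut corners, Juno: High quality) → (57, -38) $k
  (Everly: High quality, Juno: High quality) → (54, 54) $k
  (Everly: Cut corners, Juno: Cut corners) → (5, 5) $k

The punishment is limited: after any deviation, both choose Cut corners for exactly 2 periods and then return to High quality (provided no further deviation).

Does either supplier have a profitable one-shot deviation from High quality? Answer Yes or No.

A one-shot deviation gives 57 now, then 5 for 2 periods, then back to 54.
Gain from deviating: (57−54) today; loss: (54−5) in each of the next 2 periods.
No-deviation condition: (54−5)(ρ+…+ρ^2) ≥ 57−54, i.e. ρ+…+ρ^2 ≥ 3/49.
At ρ = 7/10: ρ+…+ρ^2 = 1.1900 ≥ 0.0612.
So cooperation is sustainable.

No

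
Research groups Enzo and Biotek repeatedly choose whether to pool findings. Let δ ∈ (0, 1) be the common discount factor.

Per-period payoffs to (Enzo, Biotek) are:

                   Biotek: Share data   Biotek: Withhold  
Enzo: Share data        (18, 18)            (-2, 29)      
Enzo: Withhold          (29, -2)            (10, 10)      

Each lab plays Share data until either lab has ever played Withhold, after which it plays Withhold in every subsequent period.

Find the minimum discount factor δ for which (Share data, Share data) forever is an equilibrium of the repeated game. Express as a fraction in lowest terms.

18/(1−δ) ≥ 29 + 10δ/(1−δ)
18 ≥ 29 − 19δ
δ ≥ 11/19.

11/19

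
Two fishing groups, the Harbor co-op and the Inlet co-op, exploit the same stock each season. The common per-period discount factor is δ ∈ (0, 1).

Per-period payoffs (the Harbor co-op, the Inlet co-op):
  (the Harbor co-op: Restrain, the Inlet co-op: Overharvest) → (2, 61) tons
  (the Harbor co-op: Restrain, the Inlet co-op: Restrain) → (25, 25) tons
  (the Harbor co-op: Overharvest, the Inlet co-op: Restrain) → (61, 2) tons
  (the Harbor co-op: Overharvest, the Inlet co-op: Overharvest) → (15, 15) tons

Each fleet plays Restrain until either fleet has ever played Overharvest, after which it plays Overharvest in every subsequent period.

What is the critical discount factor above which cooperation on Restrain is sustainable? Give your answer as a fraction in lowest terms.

25/(1−δ) ≥ 61 + 15δ/(1−δ)
25 ≥ 61 − 46δ
δ ≥ 36/46 = 18/23.

18/23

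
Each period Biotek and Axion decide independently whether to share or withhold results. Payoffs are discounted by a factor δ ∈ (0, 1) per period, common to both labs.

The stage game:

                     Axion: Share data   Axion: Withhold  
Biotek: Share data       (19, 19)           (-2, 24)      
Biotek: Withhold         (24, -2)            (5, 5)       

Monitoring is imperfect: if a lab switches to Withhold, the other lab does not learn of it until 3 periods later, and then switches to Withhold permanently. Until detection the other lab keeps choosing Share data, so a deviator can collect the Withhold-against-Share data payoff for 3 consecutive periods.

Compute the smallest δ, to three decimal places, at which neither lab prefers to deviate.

Deviating for the 3 undetected periods gains 24−19 = 5 per period over cooperation, then loses 19−5 = 14 per period forever once punishment starts.
Gain: 5(1 + δ + … + δ^2); loss: 14·δ^3/(1−δ).
No profitable deviation ⇔ 5(1−δ^3) ≤ 14·δ^3, i.e. δ^3 ≥ 5/(5+14) = 5/19.
Hence δ ≥ (5/19)^(1/3) ≈ 0.641.

0.641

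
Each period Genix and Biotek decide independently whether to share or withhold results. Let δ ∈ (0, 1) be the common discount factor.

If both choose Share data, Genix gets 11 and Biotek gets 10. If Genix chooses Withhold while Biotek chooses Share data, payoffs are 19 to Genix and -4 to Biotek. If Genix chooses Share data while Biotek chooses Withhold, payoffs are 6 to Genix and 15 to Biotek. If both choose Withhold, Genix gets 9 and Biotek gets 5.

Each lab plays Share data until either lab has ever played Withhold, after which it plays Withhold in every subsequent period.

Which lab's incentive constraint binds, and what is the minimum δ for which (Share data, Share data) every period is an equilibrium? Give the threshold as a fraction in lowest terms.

Genix; δ ≥ 4/5

Genix's threshold: (19−11)/(19−9) = 4/5.
Biotek's threshold: (15−10)/(15−5) = 1/2.
4/5 > 1/2, so Genix binds and δ* = 4/5.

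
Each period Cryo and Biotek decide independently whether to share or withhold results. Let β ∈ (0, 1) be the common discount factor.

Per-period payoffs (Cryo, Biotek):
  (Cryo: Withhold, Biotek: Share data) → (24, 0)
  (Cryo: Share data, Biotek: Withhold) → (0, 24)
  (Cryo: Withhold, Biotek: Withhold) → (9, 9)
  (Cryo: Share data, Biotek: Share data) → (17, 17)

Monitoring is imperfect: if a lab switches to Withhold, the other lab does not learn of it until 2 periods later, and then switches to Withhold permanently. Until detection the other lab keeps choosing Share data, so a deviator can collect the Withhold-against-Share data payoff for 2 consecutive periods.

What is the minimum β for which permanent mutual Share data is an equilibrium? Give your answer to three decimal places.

A deviator earns 24 for 2 periods, then 9 forever; cooperating earns 17 forever. Multiplying the IC by (1−β):
17 ≥ 24(1−β^2) + 9β^2, so 15·β^2 ≥ 7 and β^2 ≥ 7/15.
β ≥ (7/15)^(1/2) ≈ 0.683.

0.683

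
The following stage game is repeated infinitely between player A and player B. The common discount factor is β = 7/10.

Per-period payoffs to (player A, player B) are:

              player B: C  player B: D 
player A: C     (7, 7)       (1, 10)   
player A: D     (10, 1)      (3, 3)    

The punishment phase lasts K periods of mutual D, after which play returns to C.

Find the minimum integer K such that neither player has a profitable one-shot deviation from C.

Need Σ_{k=1}^{K} β^k ≥ (10−7)/(7−3) = 0.7500 at β = 7/10.
At K = 1 the sum is 0.7000 < 0.7500; at K = 2 it is 1.1900 ≥ 0.7500.
So the minimum punishment length is K = 2.

2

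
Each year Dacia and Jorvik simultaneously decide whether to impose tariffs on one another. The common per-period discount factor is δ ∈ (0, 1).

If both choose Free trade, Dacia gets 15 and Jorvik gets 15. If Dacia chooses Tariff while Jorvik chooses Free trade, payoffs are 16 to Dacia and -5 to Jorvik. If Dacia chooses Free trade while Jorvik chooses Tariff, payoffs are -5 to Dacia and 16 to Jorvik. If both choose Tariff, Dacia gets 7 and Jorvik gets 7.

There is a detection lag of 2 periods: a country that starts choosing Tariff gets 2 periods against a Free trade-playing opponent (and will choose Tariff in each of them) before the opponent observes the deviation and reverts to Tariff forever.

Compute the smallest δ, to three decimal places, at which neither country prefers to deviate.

0.333

The best deviation is to choose Tariff for all 2 undetected periods, earning 16 each, then 7 forever once detected.
Deviation value: 16(1−δ^2)/(1−δ) + 7δ^2/(1−δ); cooperation value: 15/(1−δ).
IC: 15 ≥ 16(1−δ^2) + 7δ^2 = 16 − 9δ^2.
So δ^2 ≥ 1/9, giving δ ≥ (1/9)^(1/2) ≈ 0.333.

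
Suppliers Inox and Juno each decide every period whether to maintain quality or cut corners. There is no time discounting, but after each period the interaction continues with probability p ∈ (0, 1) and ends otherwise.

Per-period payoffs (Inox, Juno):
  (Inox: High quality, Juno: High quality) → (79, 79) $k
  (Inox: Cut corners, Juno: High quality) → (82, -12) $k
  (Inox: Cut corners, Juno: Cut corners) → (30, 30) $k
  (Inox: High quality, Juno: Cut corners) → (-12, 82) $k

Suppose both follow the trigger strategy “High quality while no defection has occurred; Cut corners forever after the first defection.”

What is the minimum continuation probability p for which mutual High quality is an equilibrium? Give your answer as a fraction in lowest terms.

3/52

With no time discounting, the continuation probability p plays the role of the discount factor.
Grim-trigger IC: 79/(1−p) ≥ 82 + 30p/(1−p) ⇒ p ≥ (82−79)/(82−30) = 3/52.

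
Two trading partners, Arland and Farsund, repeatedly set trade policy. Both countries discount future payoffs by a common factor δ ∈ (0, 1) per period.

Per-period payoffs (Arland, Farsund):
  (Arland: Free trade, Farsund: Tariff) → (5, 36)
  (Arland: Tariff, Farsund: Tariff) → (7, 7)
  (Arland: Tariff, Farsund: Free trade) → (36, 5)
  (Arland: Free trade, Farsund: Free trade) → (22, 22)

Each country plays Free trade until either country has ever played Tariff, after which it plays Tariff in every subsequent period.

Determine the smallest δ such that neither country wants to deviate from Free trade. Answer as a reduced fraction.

14/29

Under grim trigger the critical discount factor is (T−C)/(T−P) with T = 36, C = 22, P = 7.
δ* = (36−22)/(36−7) = 14/29.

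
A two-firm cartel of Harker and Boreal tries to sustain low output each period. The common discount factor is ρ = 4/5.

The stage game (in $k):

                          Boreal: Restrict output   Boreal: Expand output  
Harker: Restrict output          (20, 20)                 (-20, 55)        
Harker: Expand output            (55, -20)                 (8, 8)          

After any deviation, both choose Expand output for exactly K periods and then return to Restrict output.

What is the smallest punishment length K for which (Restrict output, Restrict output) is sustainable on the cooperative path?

6

No profitable deviation requires (20−8)(ρ+…+ρ^K) ≥ 55−20, i.e. ρ+…+ρ^K ≥ 35/12 ≈ 2.9167.
With ρ = 4/5, the partial sums are K=1: 0.8000, K=2: 1.4400, K=3: 1.9520, K=4: 2.3616, K=5: 2.6893, K=6: 2.9514.
K = 6 is the first length at which the sum reaches 2.9167.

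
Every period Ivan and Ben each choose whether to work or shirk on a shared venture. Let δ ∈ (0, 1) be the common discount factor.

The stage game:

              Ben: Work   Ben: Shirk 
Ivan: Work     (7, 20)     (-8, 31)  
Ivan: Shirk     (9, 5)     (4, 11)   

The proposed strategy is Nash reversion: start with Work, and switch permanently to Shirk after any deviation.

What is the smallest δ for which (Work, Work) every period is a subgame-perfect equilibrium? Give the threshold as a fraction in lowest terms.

Ivan: cooperation gives 7 each period; deviation gives 9 once then 4 forever.
  7/(1−δ) ≥ 9 + 4δ/(1−δ) ⇒ δ ≥ 2/5.
Ben: cooperation gives 20 each period; deviation gives 31 once then 11 forever.
  δ ≥ 11/20.
Both must hold, so the binding constraint is Ben's: δ ≥ 11/20.

11/20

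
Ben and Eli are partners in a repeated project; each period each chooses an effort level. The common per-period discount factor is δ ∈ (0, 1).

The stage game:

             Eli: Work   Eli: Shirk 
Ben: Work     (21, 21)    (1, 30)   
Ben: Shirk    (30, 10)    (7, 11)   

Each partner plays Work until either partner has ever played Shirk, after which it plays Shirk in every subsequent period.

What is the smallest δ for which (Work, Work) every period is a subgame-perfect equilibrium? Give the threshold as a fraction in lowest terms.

For Ben: deviation gain 30−21 = 9, per-period punishment loss 21−7 = 14. IC gives δ ≥ 9/23.
For Eli: gain 9, loss 10 per period, so δ ≥ 9/19.
The tighter constraint is Eli's, so cooperation needs δ ≥ 9/19.

9/19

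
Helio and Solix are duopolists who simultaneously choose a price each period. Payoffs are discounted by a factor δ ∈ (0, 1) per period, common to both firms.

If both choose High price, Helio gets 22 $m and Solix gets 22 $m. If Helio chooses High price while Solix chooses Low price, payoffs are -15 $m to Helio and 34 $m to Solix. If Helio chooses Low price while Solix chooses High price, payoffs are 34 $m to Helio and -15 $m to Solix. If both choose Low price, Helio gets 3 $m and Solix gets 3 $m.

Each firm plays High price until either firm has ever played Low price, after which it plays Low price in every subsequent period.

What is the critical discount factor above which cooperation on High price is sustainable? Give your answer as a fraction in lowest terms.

Under grim trigger the critical discount factor is (T−C)/(T−P) with T = 34, C = 22, P = 3.
δ* = (34−22)/(34−3) = 12/31.

12/31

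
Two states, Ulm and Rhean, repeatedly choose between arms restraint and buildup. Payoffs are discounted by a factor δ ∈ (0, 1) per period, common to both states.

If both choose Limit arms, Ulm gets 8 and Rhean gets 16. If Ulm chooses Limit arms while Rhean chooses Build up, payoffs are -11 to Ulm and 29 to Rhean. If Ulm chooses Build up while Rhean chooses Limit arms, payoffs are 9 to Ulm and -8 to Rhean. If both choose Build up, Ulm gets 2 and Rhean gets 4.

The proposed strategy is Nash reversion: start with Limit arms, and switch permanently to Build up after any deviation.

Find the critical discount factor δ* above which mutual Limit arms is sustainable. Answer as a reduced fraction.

13/25

Ulm: cooperation gives 8 each period; deviation gives 9 once then 2 forever.
  8/(1−δ) ≥ 9 + 2δ/(1−δ) ⇒ δ ≥ 1/7.
Rhean: cooperation gives 16 each period; deviation gives 29 once then 4 forever.
  δ ≥ 13/25.
Both must hold, so the binding constraint is Rhean's: δ ≥ 13/25.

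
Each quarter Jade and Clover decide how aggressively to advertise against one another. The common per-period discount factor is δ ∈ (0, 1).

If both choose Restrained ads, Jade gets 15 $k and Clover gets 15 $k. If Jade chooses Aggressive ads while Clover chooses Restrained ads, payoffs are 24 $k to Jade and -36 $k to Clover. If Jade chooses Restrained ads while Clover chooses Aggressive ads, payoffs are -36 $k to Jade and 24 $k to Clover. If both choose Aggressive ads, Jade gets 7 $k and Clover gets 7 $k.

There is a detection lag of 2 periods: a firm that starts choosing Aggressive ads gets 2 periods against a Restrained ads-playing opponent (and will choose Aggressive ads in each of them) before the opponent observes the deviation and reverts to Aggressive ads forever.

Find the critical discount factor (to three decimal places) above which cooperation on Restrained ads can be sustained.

0.728

A deviator earns 24 for 2 periods, then 7 forever; cooperating earns 15 forever. Multiplying the IC by (1−δ):
15 ≥ 24(1−δ^2) + 7δ^2, so 17·δ^2 ≥ 9 and δ^2 ≥ 9/17.
δ ≥ (9/17)^(1/2) ≈ 0.728.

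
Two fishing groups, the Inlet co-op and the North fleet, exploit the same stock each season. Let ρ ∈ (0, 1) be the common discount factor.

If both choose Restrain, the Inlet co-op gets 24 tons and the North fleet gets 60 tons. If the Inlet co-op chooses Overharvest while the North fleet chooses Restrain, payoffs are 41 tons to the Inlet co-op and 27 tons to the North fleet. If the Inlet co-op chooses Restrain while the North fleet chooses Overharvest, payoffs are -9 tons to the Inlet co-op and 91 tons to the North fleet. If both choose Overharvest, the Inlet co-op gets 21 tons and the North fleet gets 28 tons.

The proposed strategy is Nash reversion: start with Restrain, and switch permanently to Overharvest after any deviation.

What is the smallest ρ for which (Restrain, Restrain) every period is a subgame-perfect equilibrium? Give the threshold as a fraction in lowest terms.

the Inlet co-op's threshold: (41−24)/(41−21) = 17/20.
the North fleet's threshold: (91−60)/(91−28) = 31/63.
17/20 > 31/63, so the Inlet co-op binds and ρ* = 17/20.

17/20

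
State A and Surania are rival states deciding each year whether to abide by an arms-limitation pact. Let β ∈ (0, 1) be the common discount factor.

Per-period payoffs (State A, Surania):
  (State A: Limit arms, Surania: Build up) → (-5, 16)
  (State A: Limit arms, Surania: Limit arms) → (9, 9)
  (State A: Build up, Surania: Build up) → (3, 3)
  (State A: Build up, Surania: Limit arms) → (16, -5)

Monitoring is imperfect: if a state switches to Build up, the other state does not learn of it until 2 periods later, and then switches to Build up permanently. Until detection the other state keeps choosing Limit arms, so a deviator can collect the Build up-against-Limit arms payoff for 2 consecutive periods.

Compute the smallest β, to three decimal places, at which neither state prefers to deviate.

Deviating for the 2 undetected periods gains 16−9 = 7 per period over cooperation, then loses 9−3 = 6 per period forever once punishment starts.
Gain: 7(1 + β + … + β^1); loss: 6·β^2/(1−β).
No profitable deviation ⇔ 7(1−β^2) ≤ 6·β^2, i.e. β^2 ≥ 7/(7+6) = 7/13.
Hence β ≥ (7/13)^(1/2) ≈ 0.734.

0.734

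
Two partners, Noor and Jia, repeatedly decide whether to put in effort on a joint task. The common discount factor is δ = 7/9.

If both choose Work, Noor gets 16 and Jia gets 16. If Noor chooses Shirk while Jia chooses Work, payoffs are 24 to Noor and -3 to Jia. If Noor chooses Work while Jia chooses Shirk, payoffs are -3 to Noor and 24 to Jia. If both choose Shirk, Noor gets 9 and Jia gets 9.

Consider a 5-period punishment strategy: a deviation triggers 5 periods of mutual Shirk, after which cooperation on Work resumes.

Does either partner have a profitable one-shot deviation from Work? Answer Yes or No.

IC: δ+…+δ^5 ≥ (24−16)/(16−9) = 8/7.
At δ = 7/9: partial sum = 2.5038 ≥ 1.1429. Cooperation sustainable.

No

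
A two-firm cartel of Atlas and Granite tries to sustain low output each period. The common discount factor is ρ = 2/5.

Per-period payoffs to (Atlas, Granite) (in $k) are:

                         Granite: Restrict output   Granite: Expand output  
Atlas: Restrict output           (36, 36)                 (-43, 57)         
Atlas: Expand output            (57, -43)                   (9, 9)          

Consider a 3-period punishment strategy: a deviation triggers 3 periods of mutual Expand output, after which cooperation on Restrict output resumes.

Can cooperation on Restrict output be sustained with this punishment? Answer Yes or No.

No

Comparing payoff streams over the 4 periods until play realigns: cooperate → 36(1+ρ+…+ρ^3); deviate → 57 + 9(ρ+…+ρ^3).
Cooperation is sustained iff (36−9)(ρ+…+ρ^3) ≥ 57−36.
ρ+…+ρ^3 = 2/5·(1−(2/5)^3)/(1−2/5) = 0.6240, and (57−36)/(36−9) = 0.7778.
0.6240 < 0.7778, so cooperation is not sustainable.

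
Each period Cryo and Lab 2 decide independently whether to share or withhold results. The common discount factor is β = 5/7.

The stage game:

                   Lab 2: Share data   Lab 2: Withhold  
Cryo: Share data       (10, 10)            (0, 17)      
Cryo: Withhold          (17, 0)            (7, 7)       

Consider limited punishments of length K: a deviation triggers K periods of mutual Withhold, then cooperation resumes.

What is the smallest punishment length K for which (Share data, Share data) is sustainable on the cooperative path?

No profitable deviation requires (10−7)(β+…+β^K) ≥ 17−10, i.e. β+…+β^K ≥ 7/3 ≈ 2.3333.
With β = 5/7, the partial sums are K=1: 0.7143, K=2: 1.2245, …, K=7: 2.2628, K=8: 2.3306, K=9: 2.3790.
K = 9 is the first length at which the sum reaches 2.3333.

9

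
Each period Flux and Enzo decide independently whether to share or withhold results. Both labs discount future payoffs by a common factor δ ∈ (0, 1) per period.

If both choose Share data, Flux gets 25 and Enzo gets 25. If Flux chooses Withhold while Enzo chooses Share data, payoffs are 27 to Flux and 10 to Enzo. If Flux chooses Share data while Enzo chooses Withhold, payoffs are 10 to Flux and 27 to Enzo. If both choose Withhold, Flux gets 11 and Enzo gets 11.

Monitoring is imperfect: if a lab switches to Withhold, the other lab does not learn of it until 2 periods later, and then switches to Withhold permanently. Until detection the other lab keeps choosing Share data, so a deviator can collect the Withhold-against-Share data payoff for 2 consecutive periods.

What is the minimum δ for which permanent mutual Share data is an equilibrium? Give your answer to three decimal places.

The best deviation is to choose Withhold for all 2 undetected periods, earning 27 each, then 11 forever once detected.
Deviation value: 27(1−δ^2)/(1−δ) + 11δ^2/(1−δ); cooperation value: 25/(1−δ).
IC: 25 ≥ 27(1−δ^2) + 11δ^2 = 27 − 16δ^2.
So δ^2 ≥ 2/16 = 1/8, giving δ ≥ (1/8)^(1/2) ≈ 0.354.

0.354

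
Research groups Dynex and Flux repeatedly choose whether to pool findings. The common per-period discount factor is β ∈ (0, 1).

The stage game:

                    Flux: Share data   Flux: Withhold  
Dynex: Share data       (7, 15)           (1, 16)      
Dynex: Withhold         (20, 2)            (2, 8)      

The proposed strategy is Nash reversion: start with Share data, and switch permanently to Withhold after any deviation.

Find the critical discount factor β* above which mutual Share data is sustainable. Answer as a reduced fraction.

Dynex's threshold: (20−7)/(20−2) = 13/18.
Flux's threshold: (16−15)/(16−8) = 1/8.
13/18 > 1/8, so Dynex binds and β* = 13/18.

13/18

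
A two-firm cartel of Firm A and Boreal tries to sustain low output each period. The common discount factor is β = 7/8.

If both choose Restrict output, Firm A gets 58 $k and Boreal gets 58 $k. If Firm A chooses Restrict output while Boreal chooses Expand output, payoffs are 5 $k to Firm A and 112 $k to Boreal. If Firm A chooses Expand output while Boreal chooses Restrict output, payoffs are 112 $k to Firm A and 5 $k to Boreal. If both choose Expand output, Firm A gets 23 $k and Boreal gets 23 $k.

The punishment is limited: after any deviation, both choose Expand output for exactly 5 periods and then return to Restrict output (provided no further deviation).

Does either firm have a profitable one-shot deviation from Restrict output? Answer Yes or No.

Comparing payoff streams over the 6 periods until play realigns: cooperate → 58(1+β+…+β^5); deviate → 112 + 23(β+…+β^5).
Cooperation is sustained iff (58−23)(β+…+β^5) ≥ 112−58.
β+…+β^5 = 7/8·(1−(7/8)^5)/(1−7/8) = 3.4096, and (112−58)/(58−23) = 1.5429.
3.4096 ≥ 1.5429, so cooperation is sustainable.

No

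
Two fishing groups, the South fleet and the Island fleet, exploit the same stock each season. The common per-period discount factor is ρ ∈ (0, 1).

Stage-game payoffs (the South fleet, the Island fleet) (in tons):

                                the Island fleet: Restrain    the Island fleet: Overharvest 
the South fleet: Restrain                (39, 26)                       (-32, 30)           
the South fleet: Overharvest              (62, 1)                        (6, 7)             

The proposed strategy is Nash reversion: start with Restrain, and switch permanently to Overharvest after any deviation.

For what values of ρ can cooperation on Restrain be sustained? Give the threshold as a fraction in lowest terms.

the South fleet's threshold: (62−39)/(62−6) = 23/56.
the Island fleet's threshold: (30−26)/(30−7) = 4/23.
23/56 > 4/23, so the South fleet binds and ρ* = 23/56.

23/56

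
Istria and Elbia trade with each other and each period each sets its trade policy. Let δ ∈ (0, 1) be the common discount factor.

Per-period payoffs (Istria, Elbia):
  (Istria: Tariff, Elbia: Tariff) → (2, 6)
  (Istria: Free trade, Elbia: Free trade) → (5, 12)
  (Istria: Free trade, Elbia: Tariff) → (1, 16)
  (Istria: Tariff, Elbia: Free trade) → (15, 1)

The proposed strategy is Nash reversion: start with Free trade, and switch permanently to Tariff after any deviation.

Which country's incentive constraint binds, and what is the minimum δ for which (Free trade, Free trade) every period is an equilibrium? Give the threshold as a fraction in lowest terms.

Istria: cooperation gives 5 each period; deviation gives 15 once then 2 forever.
  5/(1−δ) ≥ 15 + 2δ/(1−δ) ⇒ δ ≥ 10/13.
Elbia: cooperation gives 12 each period; deviation gives 16 once then 6 forever.
  δ ≥ 4/10 = 2/5.
Both must hold, so the binding constraint is Istria's: δ ≥ 10/13.

Istria; δ ≥ 10/13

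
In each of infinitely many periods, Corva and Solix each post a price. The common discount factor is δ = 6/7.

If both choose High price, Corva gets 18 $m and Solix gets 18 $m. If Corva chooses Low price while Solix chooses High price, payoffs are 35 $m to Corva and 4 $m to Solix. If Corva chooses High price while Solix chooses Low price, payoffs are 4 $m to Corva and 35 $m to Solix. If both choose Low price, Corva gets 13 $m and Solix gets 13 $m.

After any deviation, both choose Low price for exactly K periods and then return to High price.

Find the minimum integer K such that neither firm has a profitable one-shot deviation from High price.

6

Need Σ_{k=1}^{K} δ^k ≥ (35−18)/(18−13) = 3.4000 at δ = 6/7.
At K = 5 the sum is 3.2240 < 3.4000; at K = 6 it is 3.6206 ≥ 3.4000.
So the minimum punishment length is K = 6.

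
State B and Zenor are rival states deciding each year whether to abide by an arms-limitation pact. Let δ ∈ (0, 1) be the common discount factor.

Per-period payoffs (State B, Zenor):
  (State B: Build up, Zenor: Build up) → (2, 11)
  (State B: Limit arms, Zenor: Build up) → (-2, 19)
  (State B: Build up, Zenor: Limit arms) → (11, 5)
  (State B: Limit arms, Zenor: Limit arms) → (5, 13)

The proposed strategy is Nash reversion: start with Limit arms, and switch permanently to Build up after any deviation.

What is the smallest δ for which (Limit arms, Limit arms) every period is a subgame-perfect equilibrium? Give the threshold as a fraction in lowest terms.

3/4

State B's threshold: (11−5)/(11−2) = 2/3.
Zenor's threshold: (19−13)/(19−11) = 3/4.
2/3 < 3/4, so Zenor binds and δ* = 3/4.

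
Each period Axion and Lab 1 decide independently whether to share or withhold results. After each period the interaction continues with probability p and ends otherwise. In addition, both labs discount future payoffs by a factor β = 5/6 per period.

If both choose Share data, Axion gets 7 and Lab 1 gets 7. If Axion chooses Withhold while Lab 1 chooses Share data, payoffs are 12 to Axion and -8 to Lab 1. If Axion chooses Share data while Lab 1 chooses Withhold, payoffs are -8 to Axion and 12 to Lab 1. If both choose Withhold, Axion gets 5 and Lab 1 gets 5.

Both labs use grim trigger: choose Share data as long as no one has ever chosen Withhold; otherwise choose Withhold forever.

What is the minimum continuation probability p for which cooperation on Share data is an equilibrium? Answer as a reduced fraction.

6/7

Expected continuation weight on next period's payoff is β·p = 5/6·p, which plays the role of the discount factor.
Cooperation requires 5/6·p ≥ (12−7)/(12−5) = 5/7, hence p ≥ 6/7.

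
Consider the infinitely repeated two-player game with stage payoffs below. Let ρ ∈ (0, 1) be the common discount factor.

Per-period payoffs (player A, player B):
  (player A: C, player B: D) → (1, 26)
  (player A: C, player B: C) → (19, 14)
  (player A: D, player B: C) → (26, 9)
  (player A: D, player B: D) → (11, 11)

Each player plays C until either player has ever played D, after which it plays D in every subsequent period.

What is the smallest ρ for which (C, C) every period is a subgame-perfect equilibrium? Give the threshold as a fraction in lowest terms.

For player A: deviation gain 26−19 = 7, per-period punishment loss 19−11 = 8. IC gives ρ ≥ 7/15.
For player B: gain 12, loss 3 per period, so ρ ≥ 12/15 = 4/5.
The tighter constraint is player B's, so cooperation needs ρ ≥ 4/5.

4/5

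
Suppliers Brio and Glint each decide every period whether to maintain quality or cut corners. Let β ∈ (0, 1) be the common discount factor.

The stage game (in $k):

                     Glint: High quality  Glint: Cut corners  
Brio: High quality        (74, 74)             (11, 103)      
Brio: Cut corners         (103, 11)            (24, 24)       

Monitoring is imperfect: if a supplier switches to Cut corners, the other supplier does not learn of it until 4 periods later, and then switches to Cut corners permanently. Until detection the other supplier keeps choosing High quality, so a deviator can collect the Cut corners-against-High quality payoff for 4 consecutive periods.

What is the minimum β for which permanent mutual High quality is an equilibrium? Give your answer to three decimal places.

A deviator earns 103 for 4 periods, then 24 forever; cooperating earns 74 forever. Multiplying the IC by (1−β):
74 ≥ 103(1−β^4) + 24β^4, so 79·β^4 ≥ 29 and β^4 ≥ 29/79.
β ≥ (29/79)^(1/4) ≈ 0.778.

0.778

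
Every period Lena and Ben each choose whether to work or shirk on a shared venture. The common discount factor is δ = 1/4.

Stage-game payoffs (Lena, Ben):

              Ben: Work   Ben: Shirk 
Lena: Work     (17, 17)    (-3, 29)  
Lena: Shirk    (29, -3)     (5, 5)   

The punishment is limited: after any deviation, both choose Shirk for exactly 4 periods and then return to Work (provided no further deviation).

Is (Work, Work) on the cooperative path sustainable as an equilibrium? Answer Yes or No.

A one-shot deviation gives 29 now, then 5 for 4 periods, then back to 17.
Gain from deviating: (29−17) today; loss: (17−5) in each of the next 4 periods.
No-deviation condition: (17−5)(δ+…+δ^4) ≥ 29−17, i.e. δ+…+δ^4 ≥ 1.
At δ = 1/4: δ+…+δ^4 = 0.3320 < 1.0000.
So cooperation is not sustainable.

No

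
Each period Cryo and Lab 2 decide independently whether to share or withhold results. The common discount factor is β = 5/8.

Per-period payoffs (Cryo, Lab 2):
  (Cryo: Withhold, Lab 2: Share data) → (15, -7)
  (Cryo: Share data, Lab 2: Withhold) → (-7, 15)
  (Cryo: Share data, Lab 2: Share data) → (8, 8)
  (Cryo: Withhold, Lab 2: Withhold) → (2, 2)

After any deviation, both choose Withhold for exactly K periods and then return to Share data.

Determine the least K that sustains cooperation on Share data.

No profitable deviation requires (8−2)(β+…+β^K) ≥ 15−8, i.e. β+…+β^K ≥ 7/6 ≈ 1.1667.
With β = 5/8, the partial sums are K=1: 0.6250, K=2: 1.0156, K=3: 1.2598.
K = 3 is the first length at which the sum reaches 1.1667.

3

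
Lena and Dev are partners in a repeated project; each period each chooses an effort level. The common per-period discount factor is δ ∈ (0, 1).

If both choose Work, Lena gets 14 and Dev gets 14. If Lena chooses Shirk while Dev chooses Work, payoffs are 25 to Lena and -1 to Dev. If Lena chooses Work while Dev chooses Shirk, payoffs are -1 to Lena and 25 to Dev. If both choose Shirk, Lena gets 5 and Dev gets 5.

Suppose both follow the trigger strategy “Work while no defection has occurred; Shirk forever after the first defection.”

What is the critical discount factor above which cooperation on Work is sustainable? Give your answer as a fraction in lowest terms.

11/20

Cooperation forever yields 14 each period: 14/(1−δ).
Deviating yields 25 once, then 5 forever: 25 + 5δ/(1−δ).
No profitable deviation requires 14/(1−δ) ≥ 25 + 5δ/(1−δ).
Multiplying by (1−δ): 14 ≥ 25(1−δ) + 5δ = 25 − 20δ.
So 20δ ≥ 11, i.e. δ ≥ 11/20.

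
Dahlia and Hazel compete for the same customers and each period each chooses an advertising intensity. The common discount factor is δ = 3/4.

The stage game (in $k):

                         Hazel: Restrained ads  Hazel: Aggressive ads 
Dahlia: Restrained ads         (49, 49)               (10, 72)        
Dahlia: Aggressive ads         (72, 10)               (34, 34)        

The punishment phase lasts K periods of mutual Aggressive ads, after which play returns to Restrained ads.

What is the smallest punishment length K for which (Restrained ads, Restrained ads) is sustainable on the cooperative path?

IC: δ(1−δ^K)/(1−δ) ≥ (72−49)/(49−34) = 23/15.
With δ = 3/4: need 1 − δ^K ≥ 23/15·(1−3/4)/(3/4), i.e. δ^K ≤ 0.4889.
Since (3/4)^2 = 0.5625 and (3/4)^3 = 0.4219, the smallest such K is 3.

3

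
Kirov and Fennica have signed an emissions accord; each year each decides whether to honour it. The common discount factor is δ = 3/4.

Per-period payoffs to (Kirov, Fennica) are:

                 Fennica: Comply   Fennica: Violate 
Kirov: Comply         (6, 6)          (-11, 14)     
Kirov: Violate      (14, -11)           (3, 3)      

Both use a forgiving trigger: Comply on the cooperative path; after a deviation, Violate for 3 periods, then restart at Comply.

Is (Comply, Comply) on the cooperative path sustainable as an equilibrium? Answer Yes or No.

A one-shot deviation gives 14 now, then 3 for 3 periods, then back to 6.
Gain from deviating: (14−6) today; loss: (6−3) in each of the next 3 periods.
No-deviation condition: (6−3)(δ+…+δ^3) ≥ 14−6, i.e. δ+…+δ^3 ≥ 8/3.
At δ = 3/4: δ+…+δ^3 = 1.7344 < 2.6667.
So cooperation is not sustainable.

No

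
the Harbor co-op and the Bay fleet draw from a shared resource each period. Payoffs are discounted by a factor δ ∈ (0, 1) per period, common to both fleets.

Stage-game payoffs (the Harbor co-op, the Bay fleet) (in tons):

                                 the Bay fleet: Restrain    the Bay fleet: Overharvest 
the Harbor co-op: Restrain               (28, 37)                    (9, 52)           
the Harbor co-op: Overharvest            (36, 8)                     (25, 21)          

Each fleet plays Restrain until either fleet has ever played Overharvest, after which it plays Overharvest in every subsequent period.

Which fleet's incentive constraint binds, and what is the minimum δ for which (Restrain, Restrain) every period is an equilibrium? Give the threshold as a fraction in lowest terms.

the Harbor co-op; δ ≥ 8/11

the Harbor co-op: cooperation gives 28 each period; deviation gives 36 once then 25 forever.
  28/(1−δ) ≥ 36 + 25δ/(1−δ) ⇒ δ ≥ 8/11.
the Bay fleet: cooperation gives 37 each period; deviation gives 52 once then 21 forever.
  δ ≥ 15/31.
Both must hold, so the binding constraint is the Harbor co-op's: δ ≥ 8/11.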